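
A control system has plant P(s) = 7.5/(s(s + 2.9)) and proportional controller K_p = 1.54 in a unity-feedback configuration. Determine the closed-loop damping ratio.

ζ = 0.427

The closed-loop denominator is s(s+2.9) + 1.54·7.5 = s² + 2.9s + 11.55.
Matching s² + 2ζω_n s + ω_n²: ω_n = √11.55 = 3.399 rad/s and 2ζω_n = 2.9, so ζ = 2.9/(2·3.399) = 0.427.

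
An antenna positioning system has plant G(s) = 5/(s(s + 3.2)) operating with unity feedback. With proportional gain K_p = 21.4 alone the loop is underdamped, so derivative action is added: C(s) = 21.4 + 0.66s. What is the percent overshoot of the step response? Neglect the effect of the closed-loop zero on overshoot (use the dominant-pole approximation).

Forward path: (21.4 + 0.66s)·5/(s(s+3.2)). The closed-loop characteristic equation is s² + (3.2 + 5·0.66)s + 5·21.4 = 0.
That is s² + 6.5s + 107 = 0, so ω_n = 10.34 rad/s and ζ = 6.5/(2·10.34) = 0.3142.
%OS = 100·exp(−πζ/√(1−ζ²)) = 35.4%.

35.4%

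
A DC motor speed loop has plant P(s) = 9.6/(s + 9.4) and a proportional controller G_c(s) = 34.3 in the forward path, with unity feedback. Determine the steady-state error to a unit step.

0.0278

The loop is type 0. Static position error constant K_pos = G_c(0)·P(0) = 34.3·1.021 = 35.03.
Steady-state error to a unit step: e_ss = 1/(1+K_pos) = 1/36.03 = 0.0278.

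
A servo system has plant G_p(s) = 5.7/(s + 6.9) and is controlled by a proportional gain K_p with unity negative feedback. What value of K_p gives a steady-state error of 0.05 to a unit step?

K_p = 23

The loop is type 0, so e_ss(step) = 1/(1 + K_pos) with K_pos = K_p·G_p(0).
G_p(0) = 0.8261. Require 1/(1 + K_p·0.8261) = 0.05, so 1 + 0.8261·K_p = 20.
K_p = (20 − 1)/0.8261 = 23.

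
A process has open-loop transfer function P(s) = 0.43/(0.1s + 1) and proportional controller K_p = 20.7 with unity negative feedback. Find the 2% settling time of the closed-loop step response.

T_s ≈ 0.0404 s

Closed loop: T(s) = K_p·P/(1+K_p·P) = 8.901/(0.1s + 1 + 8.901), with pole at s = −(1 + 8.901)/0.1 = −99.01.
τ = 1/99.01 = 0.0101 s, so 2% settling time ≈ 4τ = 0.0404 s.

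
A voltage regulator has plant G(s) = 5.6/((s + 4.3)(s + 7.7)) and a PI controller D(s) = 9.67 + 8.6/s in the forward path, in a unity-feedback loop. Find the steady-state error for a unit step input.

The open loop D(s)G(s) has a pole at the origin (type 1), so the static position error constant is infinite and e_ss = 1/(1+∞) = 0.

0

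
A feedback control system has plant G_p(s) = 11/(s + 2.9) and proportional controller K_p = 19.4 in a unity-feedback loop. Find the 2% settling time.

Closed-loop transfer function: T(s) = K_p·G_p(s)/(1 + K_p·G_p(s)) = 213.4/(s + 2.9 + 213.4) = 213.4/(s + 216.3).
Time constant τ = 1/216.3 = 0.004623 s, so the 2% settling time is about 4τ = 0.0185 s.

T_s ≈ 0.0185 s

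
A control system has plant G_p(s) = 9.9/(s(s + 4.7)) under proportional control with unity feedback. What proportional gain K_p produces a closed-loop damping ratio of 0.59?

K_p = 1.6

Closed-loop characteristic equation: s² + 4.7s + K_p·9.9 = 0.
So ω_n = √(9.9K_p) and 2ζω_n = 4.7, giving ζ = 4.7/(2√(9.9K_p)).
Setting ζ = 0.59: √(9.9K_p) = 4.7/(2·0.59) = 3.983, so K_p = 15.86/9.9 = 1.6.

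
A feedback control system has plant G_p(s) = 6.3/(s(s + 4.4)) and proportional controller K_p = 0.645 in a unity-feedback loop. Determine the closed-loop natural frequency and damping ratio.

ω_n = 2.02 rad/s, ζ = 1.09

1 + K_p·G_p(s) = 0 gives s² + 4.4s + 4.064 = 0.
Matching s² + 2ζω_n s + ω_n²: ω_n = √4.064 = 2.016 rad/s and 2ζω_n = 4.4, so ζ = 4.4/(2·2.016) = 1.09.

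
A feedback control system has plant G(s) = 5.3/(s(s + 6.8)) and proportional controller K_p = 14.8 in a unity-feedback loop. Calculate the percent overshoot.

27.1%

Closed-loop characteristic equation: s² + 6.8s + 78.44 = 0, so ω_n = 8.857 rad/s and ζ = 6.8/(2·8.857) = 0.3839.
%OS = 100·exp(−πζ/√(1−ζ²)) = 100·exp(−π·0.3839/√0.8526) = 27.1%.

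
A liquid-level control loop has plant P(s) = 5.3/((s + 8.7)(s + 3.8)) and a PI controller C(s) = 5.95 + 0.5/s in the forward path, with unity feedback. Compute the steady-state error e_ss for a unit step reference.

The open loop C(s)P(s) has a pole at the origin (type 1), so the static position error constant is infinite and e_ss = 1/(1+∞) = 0.

0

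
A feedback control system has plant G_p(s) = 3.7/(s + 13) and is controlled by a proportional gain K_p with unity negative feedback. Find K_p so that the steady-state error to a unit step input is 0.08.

For a type-0 loop with proportional control, e_ss = 1/(1 + K_p·G_p(0)).
G_p(0) = 0.2846. Require 1/(1 + K_p·0.2846) = 0.08, so 1 + 0.2846·K_p = 12.5.
K_p = (12.5 − 1)/0.2846 = 40.4.

K_p = 40.4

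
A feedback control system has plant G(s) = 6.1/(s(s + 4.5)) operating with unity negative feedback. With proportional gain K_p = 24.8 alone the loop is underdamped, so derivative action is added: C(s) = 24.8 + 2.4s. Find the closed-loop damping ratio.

ζ = 0.778

Forward path: (24.8 + 2.4s)·6.1/(s(s+4.5)). The closed-loop characteristic equation is s² + (4.5 + 6.1·2.4)s + 6.1·24.8 = 0.
That is s² + 19.14s + 151.3 = 0, so ω_n = 12.3 rad/s and ζ = 19.14/(2·12.3) = 0.7781.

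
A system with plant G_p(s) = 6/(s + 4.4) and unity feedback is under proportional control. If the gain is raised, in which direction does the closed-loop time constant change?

decrease

Closed-loop pole is at s = −(4.4+K_p·6); larger K_p moves it further left, so τ = 1/(4.4+K_p·6) decreases.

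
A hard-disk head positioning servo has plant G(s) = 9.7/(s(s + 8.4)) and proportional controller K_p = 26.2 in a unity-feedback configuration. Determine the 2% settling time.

Closed-loop characteristic equation: s² + 8.4s + 254.1 = 0, so ω_n = 15.94 rad/s and ζ = 8.4/(2·15.94) = 0.2635.
2% settling time T_s ≈ 4/(ζω_n) = 4/4.2 = 0.952 s.

T_s ≈ 0.952 s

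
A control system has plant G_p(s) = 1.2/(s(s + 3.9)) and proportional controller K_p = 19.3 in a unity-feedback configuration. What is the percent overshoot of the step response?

24.8%

The closed-loop denominator s² + 3.9s + 23.16 gives ω_n = √23.16 = 4.812 and ζ = 3.9/(2ω_n) = 0.4052.
%OS = 100·exp(−πζ/√(1−ζ²)) = 100·exp(−π·0.4052/√0.8358) = 24.8%.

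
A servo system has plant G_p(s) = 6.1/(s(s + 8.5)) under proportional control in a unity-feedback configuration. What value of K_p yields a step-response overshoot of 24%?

From %OS = 100·exp(−πζ/√(1−ζ²)) = 24%, ζ = −ln(0.24)/√(π²+ln²(0.24)) = 0.4136.
Characteristic equation s² + 8.5s + 6.1K_p = 0 gives ζ = 8.5/(2√(6.1K_p)).
Setting ζ = 0.4136: √(6.1K_p) = 8.5/(2·0.4136) = 10.28, so K_p = 105.6/6.1 = 17.3.

K_p = 17.3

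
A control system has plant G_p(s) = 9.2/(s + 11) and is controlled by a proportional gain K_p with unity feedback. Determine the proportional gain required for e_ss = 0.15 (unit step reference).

Steady-state error for a unit step on this type-0 loop is 1/(1 + K_p·G_p(0)).
G_p(0) = 0.8364. Require 1/(1 + K_p·0.8364) = 0.15, so 1 + 0.8364·K_p = 6.667.
K_p = (6.667 − 1)/0.8364 = 6.78.

K_p = 6.78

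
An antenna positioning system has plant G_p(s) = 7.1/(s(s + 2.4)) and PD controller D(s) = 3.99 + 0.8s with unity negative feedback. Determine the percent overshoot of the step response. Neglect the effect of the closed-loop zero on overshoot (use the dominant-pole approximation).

2.57%

Forward path: (3.99 + 0.8s)·7.1/(s(s+2.4)). The closed-loop characteristic equation is s² + (2.4 + 7.1·0.8)s + 7.1·3.99 = 0.
That is s² + 8.08s + 28.33 = 0, so ω_n = 5.322 rad/s and ζ = 8.08/(2·5.322) = 0.759.
%OS = 100·exp(−πζ/√(1−ζ²)) = 2.57%.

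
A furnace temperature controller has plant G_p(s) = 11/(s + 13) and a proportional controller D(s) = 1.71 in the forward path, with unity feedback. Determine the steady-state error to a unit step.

The loop is type 0. Static position error constant K_pos = D(0)·G_p(0) = 1.71·0.8462 = 1.447.
Steady-state error to a unit step: e_ss = 1/(1+K_pos) = 1/2.447 = 0.409.

0.409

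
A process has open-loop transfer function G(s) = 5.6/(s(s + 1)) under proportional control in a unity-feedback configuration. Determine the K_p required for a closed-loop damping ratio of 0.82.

K_p = 0.0664

Closed-loop characteristic equation: s² + 1s + K_p·5.6 = 0.
So ω_n = √(5.6K_p) and 2ζω_n = 1, giving ζ = 1/(2√(5.6K_p)).
Setting ζ = 0.82: √(5.6K_p) = 1/(2·0.82) = 0.6098, so K_p = 0.3718/5.6 = 0.0664.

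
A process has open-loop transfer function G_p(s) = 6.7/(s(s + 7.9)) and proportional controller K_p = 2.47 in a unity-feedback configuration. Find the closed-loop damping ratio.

ζ = 0.971

1 + K_p·G_p(s) = 0 gives s² + 7.9s + 16.55 = 0.
Matching s² + 2ζω_n s + ω_n²: ω_n = √16.55 = 4.068 rad/s and 2ζω_n = 7.9, so ζ = 7.9/(2·4.068) = 0.971.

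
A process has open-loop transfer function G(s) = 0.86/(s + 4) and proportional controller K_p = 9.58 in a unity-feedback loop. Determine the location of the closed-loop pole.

Closed-loop transfer function: T(s) = K_p·G(s)/(1 + K_p·G(s)) = 8.239/(s + 4 + 8.239) = 8.239/(s + 12.24).
The closed-loop pole is at s = −12.24.

s = -12.24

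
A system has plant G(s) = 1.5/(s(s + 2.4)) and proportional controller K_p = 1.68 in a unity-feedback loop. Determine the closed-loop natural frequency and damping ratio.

ω_n = 1.59 rad/s, ζ = 0.756

The closed-loop denominator is s(s+2.4) + 1.68·1.5 = s² + 2.4s + 2.52.
Matching s² + 2ζω_n s + ω_n²: ω_n = √2.52 = 1.587 rad/s and 2ζω_n = 2.4, so ζ = 2.4/(2·1.587) = 0.756.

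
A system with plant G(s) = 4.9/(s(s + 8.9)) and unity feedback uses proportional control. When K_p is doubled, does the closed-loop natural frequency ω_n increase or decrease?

ω_n = √(4.9·K_p), which grows with K_p.

increase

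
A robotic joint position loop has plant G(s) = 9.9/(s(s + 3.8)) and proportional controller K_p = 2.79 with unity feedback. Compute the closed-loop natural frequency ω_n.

The closed-loop denominator is s(s+3.8) + 2.79·9.9 = s² + 3.8s + 27.62.
So ω_n² = 27.62 ⇒ ω_n = 5.256 rad/s, and ζ = 3.8/(2ω_n) = 0.362.

ω_n = 5.26 rad/s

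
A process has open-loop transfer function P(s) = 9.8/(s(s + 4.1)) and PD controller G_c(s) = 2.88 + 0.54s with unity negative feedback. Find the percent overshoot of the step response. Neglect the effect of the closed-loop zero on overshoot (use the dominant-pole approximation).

0.264%

Forward path: (2.88 + 0.54s)·9.8/(s(s+4.1)). The closed-loop characteristic equation is s² + (4.1 + 9.8·0.54)s + 9.8·2.88 = 0.
That is s² + 9.392s + 28.22 = 0, so ω_n = 5.313 rad/s and ζ = 9.392/(2·5.313) = 0.8839.
%OS = 100·exp(−πζ/√(1−ζ²)) = 0.264%.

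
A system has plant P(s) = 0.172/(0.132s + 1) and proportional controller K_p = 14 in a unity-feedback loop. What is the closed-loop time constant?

Closed loop: T(s) = K_p·P/(1+K_p·P) = 2.408/(0.132s + 1 + 2.408), with pole at s = −(1 + 2.408)/0.132 = −25.82.
Closed-loop time constant τ = 1/25.82 = 0.0387 s.

τ = 0.0387 s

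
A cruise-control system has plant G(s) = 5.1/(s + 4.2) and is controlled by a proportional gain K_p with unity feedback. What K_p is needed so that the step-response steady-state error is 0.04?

For a type-0 loop with proportional control, e_ss = 1/(1 + K_p·G(0)).
G(0) = 1.214. Require 1/(1 + K_p·1.214) = 0.04, so 1 + 1.214·K_p = 25.
K_p = (25 − 1)/1.214 = 19.8.

K_p = 19.8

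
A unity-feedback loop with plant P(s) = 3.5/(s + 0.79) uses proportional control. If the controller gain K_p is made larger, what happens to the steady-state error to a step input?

decrease

e_ss = 1/(1 + K_p·P(0)); a larger K_p raises the denominator, so e_ss decreases.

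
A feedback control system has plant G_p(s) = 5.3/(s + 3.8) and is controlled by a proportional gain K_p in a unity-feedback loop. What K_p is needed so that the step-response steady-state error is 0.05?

K_p = 13.6

The loop is type 0, so e_ss(step) = 1/(1 + K_pos) with K_pos = K_p·G_p(0).
G_p(0) = 1.395. Require 1/(1 + K_p·1.395) = 0.05, so 1 + 1.395·K_p = 20.
K_p = (20 − 1)/1.395 = 13.6.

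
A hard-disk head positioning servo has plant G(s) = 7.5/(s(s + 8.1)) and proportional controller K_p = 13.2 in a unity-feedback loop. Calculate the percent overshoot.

24.7%

From 1 + K_pG(s) = 0: s² + 8.1s + 99 = 0 ⇒ ω_n = 9.95, ζ = 0.407.
%OS = 100·exp(−πζ/√(1−ζ²)) = 100·exp(−π·0.407/√0.8343) = 24.7%.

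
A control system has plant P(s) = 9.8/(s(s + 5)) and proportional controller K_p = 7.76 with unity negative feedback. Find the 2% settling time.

T_s ≈ 1.6 s

Closed-loop characteristic equation: s² + 5s + 76.05 = 0, so ω_n = 8.721 rad/s and ζ = 5/(2·8.721) = 0.2867.
2% settling time T_s ≈ 4/(ζω_n) = 4/2.5 = 1.6 s.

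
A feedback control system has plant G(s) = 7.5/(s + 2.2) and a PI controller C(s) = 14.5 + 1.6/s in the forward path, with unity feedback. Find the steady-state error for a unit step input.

The open loop C(s)G(s) has a pole at the origin (type 1), so the static position error constant is infinite and e_ss = 1/(1+∞) = 0.

0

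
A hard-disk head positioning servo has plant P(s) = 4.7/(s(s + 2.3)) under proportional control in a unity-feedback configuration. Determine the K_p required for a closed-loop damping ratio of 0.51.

K_p = 1.08

Closed-loop characteristic equation: s² + 2.3s + K_p·4.7 = 0.
So ω_n = √(4.7K_p) and 2ζω_n = 2.3, giving ζ = 2.3/(2√(4.7K_p)).
Setting ζ = 0.51: √(4.7K_p) = 2.3/(2·0.51) = 2.255, so K_p = 5.085/4.7 = 1.08.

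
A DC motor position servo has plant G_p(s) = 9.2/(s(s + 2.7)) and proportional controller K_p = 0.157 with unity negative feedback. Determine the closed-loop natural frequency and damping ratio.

ω_n = 1.2 rad/s, ζ = 1.12

1 + K_p·G_p(s) = 0 gives s² + 2.7s + 1.444 = 0.
Matching s² + 2ζω_n s + ω_n²: ω_n = √1.444 = 1.202 rad/s and 2ζω_n = 2.7, so ζ = 2.7/(2·1.202) = 1.12.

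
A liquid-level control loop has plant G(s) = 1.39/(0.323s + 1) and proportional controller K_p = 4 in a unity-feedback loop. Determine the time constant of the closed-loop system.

Closed loop: T(s) = K_p·G/(1+K_p·G) = 5.56/(0.323s + 1 + 5.56), with pole at s = −(1 + 5.56)/0.323 = −20.31.
Closed-loop time constant τ = 1/20.31 = 0.0492 s.

τ = 0.0492 s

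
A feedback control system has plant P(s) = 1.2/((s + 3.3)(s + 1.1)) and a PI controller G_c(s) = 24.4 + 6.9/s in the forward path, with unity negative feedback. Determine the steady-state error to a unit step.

0

The open loop G_c(s)P(s) has a pole at the origin (type 1), so the static position error constant is infinite and e_ss = 1/(1+∞) = 0.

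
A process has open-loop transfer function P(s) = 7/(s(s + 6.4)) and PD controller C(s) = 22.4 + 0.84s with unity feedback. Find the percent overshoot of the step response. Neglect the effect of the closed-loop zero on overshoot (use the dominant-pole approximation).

17.1%

Forward path: (22.4 + 0.84s)·7/(s(s+6.4)). The closed-loop characteristic equation is s² + (6.4 + 7·0.84)s + 7·22.4 = 0.
That is s² + 12.28s + 156.8 = 0, so ω_n = 12.52 rad/s and ζ = 12.28/(2·12.52) = 0.4903.
%OS = 100·exp(−πζ/√(1−ζ²)) = 17.1%.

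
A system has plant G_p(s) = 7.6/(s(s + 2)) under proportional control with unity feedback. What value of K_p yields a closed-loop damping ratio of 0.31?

K_p = 1.37

Closed-loop characteristic equation: s² + 2s + K_p·7.6 = 0.
So ω_n = √(7.6K_p) and 2ζω_n = 2, giving ζ = 2/(2√(7.6K_p)).
Setting ζ = 0.31: √(7.6K_p) = 2/(2·0.31) = 3.226, so K_p = 10.41/7.6 = 1.37.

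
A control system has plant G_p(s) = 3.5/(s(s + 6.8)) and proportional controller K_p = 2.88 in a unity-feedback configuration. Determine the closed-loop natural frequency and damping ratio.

ω_n = 3.17 rad/s, ζ = 1.07

The closed-loop denominator is s(s+6.8) + 2.88·3.5 = s² + 6.8s + 10.08.
So ω_n² = 10.08 ⇒ ω_n = 3.175 rad/s, and ζ = 6.8/(2ω_n) = 1.07.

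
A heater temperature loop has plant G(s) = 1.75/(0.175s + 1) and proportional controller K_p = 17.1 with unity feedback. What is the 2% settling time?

Closed loop: T(s) = K_p·G/(1+K_p·G) = 29.93/(0.175s + 1 + 29.93), with pole at s = −(1 + 29.93)/0.175 = −176.7.
τ = 1/176.7 = 0.005659 s, so 2% settling time ≈ 4τ = 0.0226 s.

T_s ≈ 0.0226 s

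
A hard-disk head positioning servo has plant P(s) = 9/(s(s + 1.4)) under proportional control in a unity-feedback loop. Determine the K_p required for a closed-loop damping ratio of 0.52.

Closed-loop characteristic equation: s² + 1.4s + K_p·9 = 0.
So ω_n = √(9K_p) and 2ζω_n = 1.4, giving ζ = 1.4/(2√(9K_p)).
Setting ζ = 0.52: √(9K_p) = 1.4/(2·0.52) = 1.346, so K_p = 1.812/9 = 0.201.

K_p = 0.201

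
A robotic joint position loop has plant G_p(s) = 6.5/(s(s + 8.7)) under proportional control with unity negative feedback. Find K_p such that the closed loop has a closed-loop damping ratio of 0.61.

K_p = 7.82

Closed-loop characteristic equation: s² + 8.7s + K_p·6.5 = 0.
So ω_n = √(6.5K_p) and 2ζω_n = 8.7, giving ζ = 8.7/(2√(6.5K_p)).
Setting ζ = 0.61: √(6.5K_p) = 8.7/(2·0.61) = 7.131, so K_p = 50.85/6.5 = 7.82.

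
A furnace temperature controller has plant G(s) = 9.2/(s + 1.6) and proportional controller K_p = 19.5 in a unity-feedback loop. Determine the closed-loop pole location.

Closed-loop transfer function: T(s) = K_p·G(s)/(1 + K_p·G(s)) = 179.4/(s + 1.6 + 179.4) = 179.4/(s + 181).
The closed-loop pole is at s = −181.

s = -181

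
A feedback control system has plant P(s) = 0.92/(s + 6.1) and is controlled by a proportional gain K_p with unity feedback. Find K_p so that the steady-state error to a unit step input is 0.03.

For a type-0 loop with proportional control, e_ss = 1/(1 + K_p·P(0)).
P(0) = 0.1508. Require 1/(1 + K_p·0.1508) = 0.03, so 1 + 0.1508·K_p = 33.33.
K_p = (33.33 − 1)/0.1508 = 214.

K_p = 214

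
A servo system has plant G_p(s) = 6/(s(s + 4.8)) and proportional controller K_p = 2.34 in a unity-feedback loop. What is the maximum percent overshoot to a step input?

7.28%

From 1 + K_pG_p(s) = 0: s² + 4.8s + 14.04 = 0 ⇒ ω_n = 3.747, ζ = 0.6405.
%OS = 100·exp(−πζ/√(1−ζ²)) = 100·exp(−π·0.6405/√0.5897) = 7.28%.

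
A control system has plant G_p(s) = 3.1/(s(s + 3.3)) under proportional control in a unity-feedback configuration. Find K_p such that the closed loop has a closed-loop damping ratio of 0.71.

Closed-loop characteristic equation: s² + 3.3s + K_p·3.1 = 0.
So ω_n = √(3.1K_p) and 2ζω_n = 3.3, giving ζ = 3.3/(2√(3.1K_p)).
Setting ζ = 0.71: √(3.1K_p) = 3.3/(2·0.71) = 2.324, so K_p = 5.401/3.1 = 1.74.

K_p = 1.74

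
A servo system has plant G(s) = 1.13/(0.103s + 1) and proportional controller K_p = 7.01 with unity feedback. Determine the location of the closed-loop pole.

s = -86.61

Closed loop: T(s) = K_p·G/(1+K_p·G) = 7.921/(0.103s + 1 + 7.921), with pole at s = −(1 + 7.921)/0.103 = −86.61.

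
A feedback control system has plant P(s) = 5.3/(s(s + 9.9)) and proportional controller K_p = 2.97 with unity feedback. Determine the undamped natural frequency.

ω_n = 3.97 rad/s

The closed-loop denominator is s(s+9.9) + 2.97·5.3 = s² + 9.9s + 15.74.
Matching s² + 2ζω_n s + ω_n²: ω_n = √15.74 = 3.967 rad/s and 2ζω_n = 9.9, so ζ = 9.9/(2·3.967) = 1.25.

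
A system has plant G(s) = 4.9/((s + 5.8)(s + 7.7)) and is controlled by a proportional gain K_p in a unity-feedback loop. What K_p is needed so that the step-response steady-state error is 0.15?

The loop is type 0, so e_ss(step) = 1/(1 + K_pos) with K_pos = K_p·G(0).
G(0) = 0.1097. Require 1/(1 + K_p·0.1097) = 0.15, so 1 + 0.1097·K_p = 6.667.
K_p = (6.667 − 1)/0.1097 = 51.6.

K_p = 51.6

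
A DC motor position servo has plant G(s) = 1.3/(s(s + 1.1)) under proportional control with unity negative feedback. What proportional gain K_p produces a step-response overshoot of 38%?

From %OS = 100·exp(−πζ/√(1−ζ²)) = 38%, ζ = −ln(0.38)/√(π²+ln²(0.38)) = 0.2943.
Characteristic equation s² + 1.1s + 1.3K_p = 0 gives ζ = 1.1/(2√(1.3K_p)).
Setting ζ = 0.2943: √(1.3K_p) = 1.1/(2·0.2943) = 1.869, so K_p = 3.491/1.3 = 2.69.

K_p = 2.69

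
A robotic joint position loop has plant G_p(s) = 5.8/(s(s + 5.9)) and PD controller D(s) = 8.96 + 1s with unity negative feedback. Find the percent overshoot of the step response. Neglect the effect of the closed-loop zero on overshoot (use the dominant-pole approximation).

Forward path: (8.96 + 1s)·5.8/(s(s+5.9)). The closed-loop characteristic equation is s² + (5.9 + 5.8·1)s + 5.8·8.96 = 0.
That is s² + 11.7s + 51.97 = 0, so ω_n = 7.209 rad/s and ζ = 11.7/(2·7.209) = 0.8115.
%OS = 100·exp(−πζ/√(1−ζ²)) = 1.27%.

1.27%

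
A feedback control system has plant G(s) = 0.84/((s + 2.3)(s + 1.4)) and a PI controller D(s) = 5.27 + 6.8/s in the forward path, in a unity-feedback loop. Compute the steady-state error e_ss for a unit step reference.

The open loop D(s)G(s) has a pole at the origin (type 1), so the static position error constant is infinite and e_ss = 1/(1+∞) = 0.

0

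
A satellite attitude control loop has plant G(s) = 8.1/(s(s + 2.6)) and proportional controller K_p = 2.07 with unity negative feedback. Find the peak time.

The closed-loop denominator s² + 2.6s + 16.77 gives ω_n = √16.77 = 4.095 and ζ = 2.6/(2ω_n) = 0.3175.
Damped frequency ω_d = ω_n√(1−ζ²) = 3.883 rad/s, so peak time T_p = π/ω_d = 0.809 s.

T_p = 0.809 s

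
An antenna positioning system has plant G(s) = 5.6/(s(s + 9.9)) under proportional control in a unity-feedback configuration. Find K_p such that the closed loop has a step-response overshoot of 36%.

K_p = 45.7

From %OS = 100·exp(−πζ/√(1−ζ²)) = 36%, ζ = −ln(0.36)/√(π²+ln²(0.36)) = 0.3093.
Characteristic equation s² + 9.9s + 5.6K_p = 0 gives ζ = 9.9/(2√(5.6K_p)).
Setting ζ = 0.3093: √(5.6K_p) = 9.9/(2·0.3093) = 16.01, so K_p = 256.2/5.6 = 45.7.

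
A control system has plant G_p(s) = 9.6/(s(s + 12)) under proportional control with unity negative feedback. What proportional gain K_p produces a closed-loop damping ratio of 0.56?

K_p = 12

Closed-loop characteristic equation: s² + 12s + K_p·9.6 = 0.
So ω_n = √(9.6K_p) and 2ζω_n = 12, giving ζ = 12/(2√(9.6K_p)).
Setting ζ = 0.56: √(9.6K_p) = 12/(2·0.56) = 10.71, so K_p = 114.8/9.6 = 12.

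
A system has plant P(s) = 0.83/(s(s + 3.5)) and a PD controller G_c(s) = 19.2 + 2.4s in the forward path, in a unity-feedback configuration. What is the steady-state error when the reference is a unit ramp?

The loop has one pole at the origin (type 1). Velocity error constant K_v = lim_{s→0} s·G_c(s)P(s) = 19.2·0.83/3.5 = 4.553.
Steady-state error to a unit ramp: e_ss = 1/K_v = 0.22.

0.22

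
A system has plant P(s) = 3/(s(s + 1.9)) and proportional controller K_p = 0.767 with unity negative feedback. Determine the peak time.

T_p = 2.66 s

From 1 + K_pP(s) = 0: s² + 1.9s + 2.301 = 0 ⇒ ω_n = 1.517, ζ = 0.6263.
Damped frequency ω_d = ω_n√(1−ζ²) = 1.183 rad/s, so peak time T_p = π/ω_d = 2.66 s.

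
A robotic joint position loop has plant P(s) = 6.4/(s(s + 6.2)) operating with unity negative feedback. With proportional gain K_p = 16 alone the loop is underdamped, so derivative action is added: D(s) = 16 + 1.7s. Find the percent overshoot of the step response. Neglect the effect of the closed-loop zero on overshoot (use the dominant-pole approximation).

Forward path: (16 + 1.7s)·6.4/(s(s+6.2)). The closed-loop characteristic equation is s² + (6.2 + 6.4·1.7)s + 6.4·16 = 0.
That is s² + 17.08s + 102.4 = 0, so ω_n = 10.12 rad/s and ζ = 17.08/(2·10.12) = 0.8439.
%OS = 100·exp(−πζ/√(1−ζ²)) = 0.714%.

0.714%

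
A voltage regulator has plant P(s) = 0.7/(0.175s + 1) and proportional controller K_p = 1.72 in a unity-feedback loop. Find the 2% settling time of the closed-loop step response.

Closed loop: T(s) = K_p·P/(1+K_p·P) = 1.204/(0.175s + 1 + 1.204), with pole at s = −(1 + 1.204)/0.175 = −12.59.
τ = 1/12.59 = 0.0794 s, so 2% settling time ≈ 4τ = 0.318 s.

T_s ≈ 0.318 s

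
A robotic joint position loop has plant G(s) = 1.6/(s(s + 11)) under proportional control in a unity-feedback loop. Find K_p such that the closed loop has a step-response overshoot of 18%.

From %OS = 100·exp(−πζ/√(1−ζ²)) = 18%, ζ = −ln(0.18)/√(π²+ln²(0.18)) = 0.4791.
Characteristic equation s² + 11s + 1.6K_p = 0 gives ζ = 11/(2√(1.6K_p)).
Setting ζ = 0.4791: √(1.6K_p) = 11/(2·0.4791) = 11.48, so K_p = 131.8/1.6 = 82.4.

K_p = 82.4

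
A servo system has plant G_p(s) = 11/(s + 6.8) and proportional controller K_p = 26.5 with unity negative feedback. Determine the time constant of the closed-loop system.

τ = 0.00335 s

Closed-loop transfer function: T(s) = K_p·G_p(s)/(1 + K_p·G_p(s)) = 291.5/(s + 6.8 + 291.5) = 291.5/(s + 298.3).
Time constant τ = 1/298.3 = 0.00335 s.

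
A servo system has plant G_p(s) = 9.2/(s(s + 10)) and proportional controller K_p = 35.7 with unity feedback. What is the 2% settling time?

From 1 + K_pG_p(s) = 0: s² + 10s + 328.4 = 0 ⇒ ω_n = 18.12, ζ = 0.2759.
2% settling time T_s ≈ 4/(ζω_n) = 4/5 = 0.8 s.

T_s ≈ 0.8 s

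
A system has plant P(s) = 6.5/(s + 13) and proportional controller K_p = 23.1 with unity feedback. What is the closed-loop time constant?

Closed-loop transfer function: T(s) = K_p·P(s)/(1 + K_p·P(s)) = 150.2/(s + 13 + 150.2) = 150.2/(s + 163.2).
Time constant τ = 1/163.2 = 0.00613 s.

τ = 0.00613 s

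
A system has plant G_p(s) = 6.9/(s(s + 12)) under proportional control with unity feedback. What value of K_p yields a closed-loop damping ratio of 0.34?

K_p = 45.1

Closed-loop characteristic equation: s² + 12s + K_p·6.9 = 0.
So ω_n = √(6.9K_p) and 2ζω_n = 12, giving ζ = 12/(2√(6.9K_p)).
Setting ζ = 0.34: √(6.9K_p) = 12/(2·0.34) = 17.65, so K_p = 311.4/6.9 = 45.1.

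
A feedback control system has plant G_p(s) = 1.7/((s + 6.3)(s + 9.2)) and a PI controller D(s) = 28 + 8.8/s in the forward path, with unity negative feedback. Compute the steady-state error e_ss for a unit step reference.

0

The open loop D(s)G_p(s) has a pole at the origin (type 1), so the static position error constant is infinite and e_ss = 1/(1+∞) = 0.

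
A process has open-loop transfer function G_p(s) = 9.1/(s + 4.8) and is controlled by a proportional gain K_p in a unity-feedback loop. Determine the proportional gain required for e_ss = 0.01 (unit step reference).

The loop is type 0, so e_ss(step) = 1/(1 + K_pos) with K_pos = K_p·G_p(0).
G_p(0) = 1.896. Require 1/(1 + K_p·1.896) = 0.01, so 1 + 1.896·K_p = 100.
K_p = (100 − 1)/1.896 = 52.2.

K_p = 52.2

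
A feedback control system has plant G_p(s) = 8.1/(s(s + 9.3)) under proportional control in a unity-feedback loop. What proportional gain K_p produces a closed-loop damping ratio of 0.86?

K_p = 3.61

Closed-loop characteristic equation: s² + 9.3s + K_p·8.1 = 0.
So ω_n = √(8.1K_p) and 2ζω_n = 9.3, giving ζ = 9.3/(2√(8.1K_p)).
Setting ζ = 0.86: √(8.1K_p) = 9.3/(2·0.86) = 5.407, so K_p = 29.24/8.1 = 3.61.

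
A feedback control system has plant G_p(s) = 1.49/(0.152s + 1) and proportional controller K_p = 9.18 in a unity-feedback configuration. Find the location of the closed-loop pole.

s = -96.57

Closed loop: T(s) = K_p·G_p/(1+K_p·G_p) = 13.68/(0.152s + 1 + 13.68), with pole at s = −(1 + 13.68)/0.152 = −96.57.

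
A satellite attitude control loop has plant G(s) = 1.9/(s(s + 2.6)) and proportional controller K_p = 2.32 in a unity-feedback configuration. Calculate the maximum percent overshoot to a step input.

8.4%

Closed-loop characteristic equation: s² + 2.6s + 4.408 = 0, so ω_n = 2.1 rad/s and ζ = 2.6/(2·2.1) = 0.6192.
%OS = 100·exp(−πζ/√(1−ζ²)) = 100·exp(−π·0.6192/√0.6166) = 8.4%.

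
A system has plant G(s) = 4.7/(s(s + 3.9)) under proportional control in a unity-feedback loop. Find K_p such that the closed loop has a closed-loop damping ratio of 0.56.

Closed-loop characteristic equation: s² + 3.9s + K_p·4.7 = 0.
So ω_n = √(4.7K_p) and 2ζω_n = 3.9, giving ζ = 3.9/(2√(4.7K_p)).
Setting ζ = 0.56: √(4.7K_p) = 3.9/(2·0.56) = 3.482, so K_p = 12.13/4.7 = 2.58.

K_p = 2.58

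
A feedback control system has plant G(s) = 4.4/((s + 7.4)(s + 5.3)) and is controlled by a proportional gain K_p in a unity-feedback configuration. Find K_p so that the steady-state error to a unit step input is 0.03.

K_p = 288

Steady-state error for a unit step on this type-0 loop is 1/(1 + K_p·G(0)).
G(0) = 0.1122. Require 1/(1 + K_p·0.1122) = 0.03, so 1 + 0.1122·K_p = 33.33.
K_p = (33.33 − 1)/0.1122 = 288.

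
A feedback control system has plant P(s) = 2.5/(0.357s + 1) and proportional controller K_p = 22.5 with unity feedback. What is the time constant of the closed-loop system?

Closed loop: T(s) = K_p·P/(1+K_p·P) = 56.25/(0.357s + 1 + 56.25), with pole at s = −(1 + 56.25)/0.357 = −160.4.
Closed-loop time constant τ = 1/160.4 = 0.00624 s.

τ = 0.00624 s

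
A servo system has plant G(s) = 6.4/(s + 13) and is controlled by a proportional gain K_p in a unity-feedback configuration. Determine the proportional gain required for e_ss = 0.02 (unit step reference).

K_p = 99.5

Steady-state error for a unit step on this type-0 loop is 1/(1 + K_p·G(0)).
G(0) = 0.4923. Require 1/(1 + K_p·0.4923) = 0.02, so 1 + 0.4923·K_p = 50.
K_p = (50 − 1)/0.4923 = 99.5.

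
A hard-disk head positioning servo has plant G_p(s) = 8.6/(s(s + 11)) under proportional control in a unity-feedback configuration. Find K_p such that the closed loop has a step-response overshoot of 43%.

K_p = 52.3

From %OS = 100·exp(−πζ/√(1−ζ²)) = 43%, ζ = −ln(0.43)/√(π²+ln²(0.43)) = 0.2594.
Characteristic equation s² + 11s + 8.6K_p = 0 gives ζ = 11/(2√(8.6K_p)).
Setting ζ = 0.2594: √(8.6K_p) = 11/(2·0.2594) = 21.2, so K_p = 449.4/8.6 = 52.3.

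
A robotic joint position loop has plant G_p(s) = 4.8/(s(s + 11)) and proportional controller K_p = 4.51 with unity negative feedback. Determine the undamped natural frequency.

ω_n = 4.65 rad/s

The closed-loop denominator is s(s+11) + 4.51·4.8 = s² + 11s + 21.65.
So ω_n² = 21.65 ⇒ ω_n = 4.653 rad/s, and ζ = 11/(2ω_n) = 1.18.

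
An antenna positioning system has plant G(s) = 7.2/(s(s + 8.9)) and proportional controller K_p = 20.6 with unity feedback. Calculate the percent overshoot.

29.1%

The closed-loop denominator s² + 8.9s + 148.3 gives ω_n = √148.3 = 12.18 and ζ = 8.9/(2ω_n) = 0.3654.
%OS = 100·exp(−πζ/√(1−ζ²)) = 100·exp(−π·0.3654/√0.8665) = 29.1%.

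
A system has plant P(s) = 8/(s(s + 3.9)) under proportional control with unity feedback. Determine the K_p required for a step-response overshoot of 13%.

K_p = 1.6

From %OS = 100·exp(−πζ/√(1−ζ²)) = 13%, ζ = −ln(0.13)/√(π²+ln²(0.13)) = 0.5446.
Characteristic equation s² + 3.9s + 8K_p = 0 gives ζ = 3.9/(2√(8K_p)).
Setting ζ = 0.5446: √(8K_p) = 3.9/(2·0.5446) = 3.58, so K_p = 12.82/8 = 1.6.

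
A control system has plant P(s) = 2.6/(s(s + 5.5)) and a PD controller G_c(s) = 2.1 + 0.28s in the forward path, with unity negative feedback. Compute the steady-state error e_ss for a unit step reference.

The open loop G_c(s)P(s) has a pole at the origin (type 1), so the static position error constant is infinite and e_ss = 1/(1+∞) = 0.

0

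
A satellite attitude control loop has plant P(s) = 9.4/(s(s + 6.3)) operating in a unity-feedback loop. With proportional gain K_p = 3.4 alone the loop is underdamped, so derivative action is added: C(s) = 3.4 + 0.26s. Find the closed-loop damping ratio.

ζ = 0.773

Forward path: (3.4 + 0.26s)·9.4/(s(s+6.3)). The closed-loop characteristic equation is s² + (6.3 + 9.4·0.26)s + 9.4·3.4 = 0.
That is s² + 8.744s + 31.96 = 0, so ω_n = 5.653 rad/s and ζ = 8.744/(2·5.653) = 0.7734.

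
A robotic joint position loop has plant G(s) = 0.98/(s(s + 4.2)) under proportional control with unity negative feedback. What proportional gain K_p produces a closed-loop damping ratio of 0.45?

Closed-loop characteristic equation: s² + 4.2s + K_p·0.98 = 0.
So ω_n = √(0.98K_p) and 2ζω_n = 4.2, giving ζ = 4.2/(2√(0.98K_p)).
Setting ζ = 0.45: √(0.98K_p) = 4.2/(2·0.45) = 4.667, so K_p = 21.78/0.98 = 22.2.

K_p = 22.2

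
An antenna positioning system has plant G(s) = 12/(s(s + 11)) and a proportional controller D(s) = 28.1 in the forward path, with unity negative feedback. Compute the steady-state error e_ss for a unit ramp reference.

The loop has one pole at the origin (type 1). Velocity error constant K_v = lim_{s→0} s·D(s)G(s) = 28.1·12/11 = 30.65.
Steady-state error to a unit ramp: e_ss = 1/K_v = 0.0326.

0.0326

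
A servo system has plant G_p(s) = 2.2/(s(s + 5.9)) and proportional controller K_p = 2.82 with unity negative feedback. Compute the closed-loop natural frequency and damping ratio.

ω_n = 2.49 rad/s, ζ = 1.18

The closed-loop denominator is s(s+5.9) + 2.82·2.2 = s² + 5.9s + 6.204.
So ω_n² = 6.204 ⇒ ω_n = 2.491 rad/s, and ζ = 5.9/(2ω_n) = 1.18.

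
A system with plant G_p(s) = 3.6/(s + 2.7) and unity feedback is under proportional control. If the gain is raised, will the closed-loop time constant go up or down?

decrease

Closed-loop pole is at s = −(2.7+K_p·3.6); larger K_p moves it further left, so τ = 1/(2.7+K_p·3.6) decreases.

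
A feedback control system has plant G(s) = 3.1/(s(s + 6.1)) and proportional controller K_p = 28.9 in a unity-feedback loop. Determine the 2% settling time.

Closed-loop characteristic equation: s² + 6.1s + 89.59 = 0, so ω_n = 9.465 rad/s and ζ = 6.1/(2·9.465) = 0.3222.
2% settling time T_s ≈ 4/(ζω_n) = 4/3.05 = 1.31 s.

T_s ≈ 1.31 s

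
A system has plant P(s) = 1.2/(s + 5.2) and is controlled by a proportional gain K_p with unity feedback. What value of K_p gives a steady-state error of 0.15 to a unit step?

The loop is type 0, so e_ss(step) = 1/(1 + K_pos) with K_pos = K_p·P(0).
P(0) = 0.2308. Require 1/(1 + K_p·0.2308) = 0.15, so 1 + 0.2308·K_p = 6.667.
K_p = (6.667 − 1)/0.2308 = 24.6.

K_p = 24.6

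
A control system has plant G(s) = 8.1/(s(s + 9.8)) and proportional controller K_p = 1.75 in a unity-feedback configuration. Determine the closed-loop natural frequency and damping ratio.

With unity feedback the closed-loop characteristic equation is s² + 9.8s + 1.75·8.1 = s² + 9.8s + 14.17 = 0.
So ω_n² = 14.17 ⇒ ω_n = 3.765 rad/s, and ζ = 9.8/(2ω_n) = 1.3.

ω_n = 3.76 rad/s, ζ = 1.3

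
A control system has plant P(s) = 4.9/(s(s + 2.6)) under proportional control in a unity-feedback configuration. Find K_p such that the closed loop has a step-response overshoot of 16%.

From %OS = 100·exp(−πζ/√(1−ζ²)) = 16%, ζ = −ln(0.16)/√(π²+ln²(0.16)) = 0.5039.
Characteristic equation s² + 2.6s + 4.9K_p = 0 gives ζ = 2.6/(2√(4.9K_p)).
Setting ζ = 0.5039: √(4.9K_p) = 2.6/(2·0.5039) = 2.58, so K_p = 6.657/4.9 = 1.36.

K_p = 1.36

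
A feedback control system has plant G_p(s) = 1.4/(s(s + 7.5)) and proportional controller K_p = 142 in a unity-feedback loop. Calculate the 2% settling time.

The closed-loop denominator s² + 7.5s + 198.8 gives ω_n = √198.8 = 14.1 and ζ = 7.5/(2ω_n) = 0.266.
2% settling time T_s ≈ 4/(ζω_n) = 4/3.75 = 1.07 s.

T_s ≈ 1.07 s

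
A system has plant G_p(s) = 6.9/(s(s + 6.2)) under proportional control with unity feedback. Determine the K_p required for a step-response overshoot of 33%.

K_p = 12.6

From %OS = 100·exp(−πζ/√(1−ζ²)) = 33%, ζ = −ln(0.33)/√(π²+ln²(0.33)) = 0.3328.
Characteristic equation s² + 6.2s + 6.9K_p = 0 gives ζ = 6.2/(2√(6.9K_p)).
Setting ζ = 0.3328: √(6.9K_p) = 6.2/(2·0.3328) = 9.315, so K_p = 86.78/6.9 = 12.6.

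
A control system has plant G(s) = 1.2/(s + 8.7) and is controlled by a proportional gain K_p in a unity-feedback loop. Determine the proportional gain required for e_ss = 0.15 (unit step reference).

For a type-0 loop with proportional control, e_ss = 1/(1 + K_p·G(0)).
G(0) = 0.1379. Require 1/(1 + K_p·0.1379) = 0.15, so 1 + 0.1379·K_p = 6.667.
K_p = (6.667 − 1)/0.1379 = 41.1.

K_p = 41.1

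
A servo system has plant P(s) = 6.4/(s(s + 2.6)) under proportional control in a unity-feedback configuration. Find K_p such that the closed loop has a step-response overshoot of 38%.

K_p = 3.05

From %OS = 100·exp(−πζ/√(1−ζ²)) = 38%, ζ = −ln(0.38)/√(π²+ln²(0.38)) = 0.2943.
Characteristic equation s² + 2.6s + 6.4K_p = 0 gives ζ = 2.6/(2√(6.4K_p)).
Setting ζ = 0.2943: √(6.4K_p) = 2.6/(2·0.2943) = 4.417, so K_p = 19.51/6.4 = 3.05.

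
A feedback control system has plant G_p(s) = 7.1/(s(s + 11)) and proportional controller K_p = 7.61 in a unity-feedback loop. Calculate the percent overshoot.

2.89%

Closed-loop characteristic equation: s² + 11s + 54.03 = 0, so ω_n = 7.351 rad/s and ζ = 11/(2·7.351) = 0.7482.
%OS = 100·exp(−πζ/√(1−ζ²)) = 100·exp(−π·0.7482/√0.4401) = 2.89%.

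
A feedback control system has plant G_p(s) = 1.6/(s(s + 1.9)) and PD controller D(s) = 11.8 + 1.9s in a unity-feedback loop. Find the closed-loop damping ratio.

Forward path: (11.8 + 1.9s)·1.6/(s(s+1.9)). The closed-loop characteristic equation is s² + (1.9 + 1.6·1.9)s + 1.6·11.8 = 0.
That is s² + 4.94s + 18.88 = 0, so ω_n = 4.345 rad/s and ζ = 4.94/(2·4.345) = 0.5685.

ζ = 0.568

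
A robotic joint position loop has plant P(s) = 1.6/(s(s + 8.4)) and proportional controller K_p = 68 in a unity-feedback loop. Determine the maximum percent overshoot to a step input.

The closed-loop denominator s² + 8.4s + 108.8 gives ω_n = √108.8 = 10.43 and ζ = 8.4/(2ω_n) = 0.4027.
%OS = 100·exp(−πζ/√(1−ζ²)) = 100·exp(−π·0.4027/√0.8379) = 25.1%.

25.1%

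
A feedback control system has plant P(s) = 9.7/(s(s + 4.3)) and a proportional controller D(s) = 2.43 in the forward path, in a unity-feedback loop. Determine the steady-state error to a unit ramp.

The loop has one pole at the origin (type 1). Velocity error constant K_v = lim_{s→0} s·D(s)P(s) = 2.43·9.7/4.3 = 5.482.
Steady-state error to a unit ramp: e_ss = 1/K_v = 0.182.

0.182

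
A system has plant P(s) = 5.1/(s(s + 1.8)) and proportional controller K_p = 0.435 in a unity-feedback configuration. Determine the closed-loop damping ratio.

ζ = 0.604

1 + K_p·P(s) = 0 gives s² + 1.8s + 2.218 = 0.
Matching s² + 2ζω_n s + ω_n²: ω_n = √2.218 = 1.489 rad/s and 2ζω_n = 1.8, so ζ = 1.8/(2·1.489) = 0.604.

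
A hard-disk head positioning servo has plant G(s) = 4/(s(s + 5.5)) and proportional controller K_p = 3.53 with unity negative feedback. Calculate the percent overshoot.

3.43%

From 1 + K_pG(s) = 0: s² + 5.5s + 14.12 = 0 ⇒ ω_n = 3.758, ζ = 0.7318.
%OS = 100·exp(−πζ/√(1−ζ²)) = 100·exp(−π·0.7318/√0.4644) = 3.43%.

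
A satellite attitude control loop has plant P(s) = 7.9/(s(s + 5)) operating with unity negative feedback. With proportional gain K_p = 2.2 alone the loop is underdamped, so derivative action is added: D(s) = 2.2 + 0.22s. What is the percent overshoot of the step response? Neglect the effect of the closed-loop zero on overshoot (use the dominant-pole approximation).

Forward path: (2.2 + 0.22s)·7.9/(s(s+5)). The closed-loop characteristic equation is s² + (5 + 7.9·0.22)s + 7.9·2.2 = 0.
That is s² + 6.738s + 17.38 = 0, so ω_n = 4.169 rad/s and ζ = 6.738/(2·4.169) = 0.8081.
%OS = 100·exp(−πζ/√(1−ζ²)) = 1.34%.

1.34%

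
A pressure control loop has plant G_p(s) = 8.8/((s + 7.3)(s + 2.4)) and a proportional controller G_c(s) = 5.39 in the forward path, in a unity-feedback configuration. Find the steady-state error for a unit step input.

The loop is type 0. Static position error constant K_pos = G_c(0)·G_p(0) = 5.39·0.5023 = 2.707.
Steady-state error to a unit step: e_ss = 1/(1+K_pos) = 1/3.707 = 0.27.

0.27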